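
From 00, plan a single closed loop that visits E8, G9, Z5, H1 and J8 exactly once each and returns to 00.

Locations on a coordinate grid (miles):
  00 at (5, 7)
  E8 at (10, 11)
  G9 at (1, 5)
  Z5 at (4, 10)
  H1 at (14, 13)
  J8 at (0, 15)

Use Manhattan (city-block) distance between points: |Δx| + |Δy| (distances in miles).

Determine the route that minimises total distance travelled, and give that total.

00→E8→G9→Z5→H1→J8→00: 9+15+8+13+16+13 = 74
00→E8→G9→Z5→J8→H1→00: 9+15+8+9+16+15 = 72
00→E8→G9→H1→Z5→J8→00: 9+15+21+13+9+13 = 80
00→E8→G9→H1→J8→Z5→00: 9+15+21+16+9+4 = 74
00→E8→G9→J8→Z5→H1→00: 9+15+11+9+13+15 = 72
00→E8→G9→J8→H1→Z5→00: 9+15+11+16+13+4 = 68
00→E8→Z5→G9→H1→J8→00: 9+7+8+21+16+13 = 74
00→E8→Z5→G9→J8→H1→00: 9+7+8+11+16+15 = 66
00→E8→Z5→H1→G9→J8→00: 9+7+13+21+11+13 = 74
00→E8→Z5→H1→J8→G9→00: 9+7+13+16+11+6 = 62
00→E8→Z5→J8→G9→H1→00: 9+7+9+11+21+15 = 72
00→E8→Z5→J8→H1→G9→00: 9+7+9+16+21+6 = 68
00→E8→H1→G9→Z5→J8→00: 9+6+21+8+9+13 = 66
00→E8→H1→G9→J8→Z5→00: 9+6+21+11+9+4 = 60
… (46 more)
00→G9→J8→H1→E8→Z5→00: 6+11+16+6+7+4 = 50  ← best
The minimum is 50.
One optimal route: 00 → G9 → J8 → H1 → E8 → Z5 → 00 (or its reverse).

Minimum total distance: 50 miles.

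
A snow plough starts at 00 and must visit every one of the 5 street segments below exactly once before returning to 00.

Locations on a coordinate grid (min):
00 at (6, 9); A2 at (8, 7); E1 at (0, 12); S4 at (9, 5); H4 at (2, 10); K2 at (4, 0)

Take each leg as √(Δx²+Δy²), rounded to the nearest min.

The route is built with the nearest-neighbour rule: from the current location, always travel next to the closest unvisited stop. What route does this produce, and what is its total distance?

From 00: distances to unvisited — A2=3, H4=4, S4=5, E1=7, K2=9. Nearest is A2 (3).
From A2: distances to unvisited — S4=2, H4=7, K2=8, E1=9. Nearest is S4 (2).
From S4: distances to unvisited — K2=7, H4=9, E1=11. Nearest is K2 (7).
From K2: distances to unvisited — H4=10, E1=13. Nearest is H4 (10).
From H4: distances to unvisited — E1=3. Nearest is E1 (3).
Return E1→00: 7.
Total = 3 + 2 + 7 + 10 + 3 + 7 = 32.

32 min along 00 → A2 → S4 → K2 → H4 → E1 → 00.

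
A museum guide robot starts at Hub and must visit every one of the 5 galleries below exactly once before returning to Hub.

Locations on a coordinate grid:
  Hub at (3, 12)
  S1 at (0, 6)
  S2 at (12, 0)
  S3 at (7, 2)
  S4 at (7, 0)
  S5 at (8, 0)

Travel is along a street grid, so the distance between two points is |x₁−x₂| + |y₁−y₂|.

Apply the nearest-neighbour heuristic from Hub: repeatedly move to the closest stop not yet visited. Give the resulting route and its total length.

At Hub the remaining stops are S1 9, S3 14, S4 16, S5 17, S2 21; go to S1.
At S1 the remaining stops are S3 11, S4 13, S5 14, S2 18; go to S3.
At S3 the remaining stops are S4 2, S5 3, S2 7; go to S4.
At S4 the remaining stops are S5 1, S2 5; go to S5.
At S5 the remaining stops are S2 4; go to S2.
Return S2→Hub: 21.
Total = 9 + 11 + 2 + 1 + 4 + 21 = 48.

48 along Hub → S1 → S3 → S4 → S5 → S2 → Hub.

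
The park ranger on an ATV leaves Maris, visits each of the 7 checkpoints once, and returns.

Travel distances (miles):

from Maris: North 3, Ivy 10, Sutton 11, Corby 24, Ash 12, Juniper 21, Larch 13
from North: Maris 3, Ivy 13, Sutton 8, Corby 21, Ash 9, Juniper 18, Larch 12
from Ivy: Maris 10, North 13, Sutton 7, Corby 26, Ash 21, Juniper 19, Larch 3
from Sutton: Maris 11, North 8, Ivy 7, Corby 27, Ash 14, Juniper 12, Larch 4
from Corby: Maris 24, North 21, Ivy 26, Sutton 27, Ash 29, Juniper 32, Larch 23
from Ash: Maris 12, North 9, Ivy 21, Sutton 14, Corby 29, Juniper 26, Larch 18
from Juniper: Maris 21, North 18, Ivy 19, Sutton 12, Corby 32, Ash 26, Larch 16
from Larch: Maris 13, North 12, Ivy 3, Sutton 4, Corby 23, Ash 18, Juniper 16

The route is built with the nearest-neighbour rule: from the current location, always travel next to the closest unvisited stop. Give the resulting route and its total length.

116 miles along Maris → North → Sutton → Larch → Ivy → Juniper → Ash → Corby → Maris.

Maris → [North:3 / Ivy:10 / Sutton:11 / Ash:12 / Larch:13 / Juniper:21 / Corby:24] → North (3)
North → [Sutton:8 / Ash:9 / Larch:12 / Ivy:13 / Juniper:18 / Corby:21] → Sutton (8)
Sutton → [Larch:4 / Ivy:7 / Juniper:12 / Ash:14 / Corby:27] → Larch (4)
Larch → [Ivy:3 / Juniper:16 / Ash:18 / Corby:23] → Ivy (3)
Ivy → [Juniper:19 / Ash:21 / Corby:26] → Juniper (19)
Juniper → [Ash:26 / Corby:32] → Ash (26)
Ash → [Corby:29] → Corby (29)
Return Corby→Maris: 24.
Total = 3 + 8 + 4 + 3 + 19 + 26 + 29 + 24 = 116.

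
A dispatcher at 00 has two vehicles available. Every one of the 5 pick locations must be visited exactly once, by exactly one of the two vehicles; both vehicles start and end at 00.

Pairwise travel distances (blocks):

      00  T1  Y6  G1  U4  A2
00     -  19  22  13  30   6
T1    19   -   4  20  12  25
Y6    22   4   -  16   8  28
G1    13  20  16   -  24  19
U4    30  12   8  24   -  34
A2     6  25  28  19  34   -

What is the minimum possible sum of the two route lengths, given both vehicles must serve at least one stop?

Check every non-empty split of the stops between the two vehicles; for each half take its own optimal tour:
  {T1} + {Y6, G1, U4, A2}: 38 + 77 = 115
  {Y6} + {T1, G1, U4, A2}: 44 + 80 = 124
  {T1, Y6} + {G1, U4, A2}: 45 + 77 = 122
  {G1} + {T1, Y6, U4, A2}: 26 + 71 = 97
  {T1, G1} + {Y6, U4, A2}: 52 + 70 = 122
  {Y6, G1} + {T1, U4, A2}: 51 + 71 = 122
  … (15 splits in total)
  {T1, Y6, G1, U4} + {A2}: 68 + 12 = 80  ← best
Best: vehicle 1 00 → T1 → Y6 → U4 → G1 → 00 = 68; vehicle 2 00 → A2 → 00 = 12; combined 80.

Minimum combined distance: 80 blocks.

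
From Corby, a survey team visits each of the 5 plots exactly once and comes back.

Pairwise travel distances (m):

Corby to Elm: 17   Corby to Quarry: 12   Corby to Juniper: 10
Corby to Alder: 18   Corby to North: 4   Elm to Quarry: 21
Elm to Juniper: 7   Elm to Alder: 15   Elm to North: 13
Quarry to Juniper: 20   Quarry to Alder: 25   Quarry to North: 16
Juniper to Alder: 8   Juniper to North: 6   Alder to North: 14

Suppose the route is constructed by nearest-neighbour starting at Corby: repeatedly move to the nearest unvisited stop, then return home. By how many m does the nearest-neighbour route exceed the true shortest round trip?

From Corby: North=4, Juniper=10, Quarry=12, Elm=17, Alder=18 → choose North (4).
From North: Juniper=6, Elm=13, Alder=14, Quarry=16 → choose Juniper (6).
From Juniper: Elm=7, Alder=8, Quarry=20 → choose Elm (7).
From Elm: Alder=15, Quarry=21 → choose Alder (15).
From Alder: Quarry=25 → choose Quarry (25).
NN route Corby → North → Juniper → Elm → Alder → Quarry → Corby costs 69.
Optimal: Corby → Quarry → Elm → Juniper → Alder → North → Corby costs 66 (by enumerating all 60 distinct tours).
Excess = 69 − 66 = 3.

3 m longer than the optimal tour.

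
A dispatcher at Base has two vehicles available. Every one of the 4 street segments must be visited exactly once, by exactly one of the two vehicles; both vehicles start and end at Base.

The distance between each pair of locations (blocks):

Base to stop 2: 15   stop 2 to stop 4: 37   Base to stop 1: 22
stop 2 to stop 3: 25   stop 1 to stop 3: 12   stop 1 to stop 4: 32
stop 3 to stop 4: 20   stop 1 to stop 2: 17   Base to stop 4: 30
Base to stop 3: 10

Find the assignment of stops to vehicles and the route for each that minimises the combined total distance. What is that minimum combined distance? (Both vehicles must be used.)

Check every non-empty split of the stops between the two vehicles; for each half take its own optimal tour:
  {stop 1} + {stop 2, stop 3, stop 4}: 44 + 82 = 126
  {stop 2} + {stop 1, stop 3, stop 4}: 30 + 84 = 114
  {stop 1, stop 2} + {stop 3, stop 4}: 54 + 60 = 114
  {stop 3} + {stop 1, stop 2, stop 4}: 20 + 94 = 114
  {stop 1, stop 3} + {stop 2, stop 4}: 44 + 82 = 126
  {stop 2, stop 3} + {stop 1, stop 4}: 50 + 84 = 134
  … (7 splits in total)
Best: vehicle 1 Base → stop 2 → Base = 30; vehicle 2 Base → stop 1 → stop 3 → stop 4 → Base = 84; combined 114.

Minimum combined distance: 114 blocks.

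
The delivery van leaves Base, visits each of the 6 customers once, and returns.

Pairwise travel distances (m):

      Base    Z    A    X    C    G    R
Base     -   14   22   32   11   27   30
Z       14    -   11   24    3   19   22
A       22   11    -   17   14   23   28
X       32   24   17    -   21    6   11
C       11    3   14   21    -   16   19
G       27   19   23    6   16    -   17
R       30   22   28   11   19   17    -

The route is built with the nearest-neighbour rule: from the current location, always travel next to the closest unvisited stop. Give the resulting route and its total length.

95 m along Base → C → Z → A → X → G → R → Base.

Base → [C:11 / Z:14 / A:22 / G:27 / R:30 / X:32] → C (11)
C → [Z:3 / A:14 / G:16 / R:19 / X:21] → Z (3)
Z → [A:11 / G:19 / R:22 / X:24] → A (11)
A → [X:17 / G:23 / R:28] → X (17)
X → [G:6 / R:11] → G (6)
G → [R:17] → R (17)
Return R→Base: 30.
Total = 11 + 3 + 11 + 17 + 6 + 17 + 30 = 95.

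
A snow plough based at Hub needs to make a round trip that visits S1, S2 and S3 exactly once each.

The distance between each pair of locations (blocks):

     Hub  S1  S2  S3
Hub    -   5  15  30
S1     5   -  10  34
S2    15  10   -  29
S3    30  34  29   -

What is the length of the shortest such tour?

With 3 stops there are 3!/2 = 3 distinct round trips (a route and its reverse cost the same).
Hub-S1-S2-S3-Hub: 5+10+29+30 = 74
Hub-S1-S3-S2-Hub: 5+34+29+15 = 83
Hub-S2-S1-S3-Hub: 15+10+34+30 = 89
The minimum is 74.
One optimal route: Hub → S1 → S2 → S3 → Hub (or its reverse).

Minimum total distance: 74 blocks.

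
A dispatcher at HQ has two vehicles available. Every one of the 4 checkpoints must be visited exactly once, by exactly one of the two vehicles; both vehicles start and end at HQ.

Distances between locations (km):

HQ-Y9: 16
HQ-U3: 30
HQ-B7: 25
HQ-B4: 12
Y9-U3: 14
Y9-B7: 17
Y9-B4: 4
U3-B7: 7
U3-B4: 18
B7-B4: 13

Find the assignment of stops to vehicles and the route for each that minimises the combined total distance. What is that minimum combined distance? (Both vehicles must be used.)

Minimum combined distance: 86 km.

Check every non-empty split of the stops between the two vehicles; for each half take its own optimal tour:
  {Y9} + {U3, B7, B4}: 32 + 62 = 94
  {U3} + {Y9, B7, B4}: 60 + 58 = 118
  {Y9, U3} + {B7, B4}: 60 + 50 = 110
  {B7} + {Y9, U3, B4}: 50 + 60 = 110
  {Y9, B7} + {U3, B4}: 58 + 60 = 118
  {U3, B7} + {Y9, B4}: 62 + 32 = 94
  … (7 splits in total)
  {Y9, U3, B7} + {B4}: 62 + 24 = 86  ← best
Best: vehicle 1 HQ → Y9 → U3 → B7 → HQ = 62; vehicle 2 HQ → B4 → HQ = 24; combined 86.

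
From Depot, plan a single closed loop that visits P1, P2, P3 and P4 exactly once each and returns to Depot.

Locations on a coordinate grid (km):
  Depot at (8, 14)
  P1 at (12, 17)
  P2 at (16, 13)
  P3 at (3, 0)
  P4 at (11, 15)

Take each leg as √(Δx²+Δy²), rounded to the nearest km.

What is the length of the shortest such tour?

Shortest round trip = 44 km.

Depot - P1 - P2 - P3 - P4 - Depot: 5+6+18+17+3 = 49
Depot - P1 - P2 - P4 - P3 - Depot: 5+6+5+17+15 = 48
Depot - P1 - P3 - P2 - P4 - Depot: 5+19+18+5+3 = 50
Depot - P1 - P3 - P4 - P2 - Depot: 5+19+17+5+8 = 54
Depot - P1 - P4 - P2 - P3 - Depot: 5+2+5+18+15 = 45
Depot - P1 - P4 - P3 - P2 - Depot: 5+2+17+18+8 = 50
Depot - P2 - P1 - P3 - P4 - Depot: 8+6+19+17+3 = 53
Depot - P2 - P1 - P4 - P3 - Depot: 8+6+2+17+15 = 48
Depot - P2 - P3 - P1 - P4 - Depot: 8+18+19+2+3 = 50
Depot - P2 - P4 - P1 - P3 - Depot: 8+5+2+19+15 = 49
Depot - P3 - P1 - P2 - P4 - Depot: 15+19+6+5+3 = 48
Depot - P3 - P2 - P1 - P4 - Depot: 15+18+6+2+3 = 44
The minimum is 44.
One optimal route: Depot → P3 → P2 → P1 → P4 → Depot (or its reverse).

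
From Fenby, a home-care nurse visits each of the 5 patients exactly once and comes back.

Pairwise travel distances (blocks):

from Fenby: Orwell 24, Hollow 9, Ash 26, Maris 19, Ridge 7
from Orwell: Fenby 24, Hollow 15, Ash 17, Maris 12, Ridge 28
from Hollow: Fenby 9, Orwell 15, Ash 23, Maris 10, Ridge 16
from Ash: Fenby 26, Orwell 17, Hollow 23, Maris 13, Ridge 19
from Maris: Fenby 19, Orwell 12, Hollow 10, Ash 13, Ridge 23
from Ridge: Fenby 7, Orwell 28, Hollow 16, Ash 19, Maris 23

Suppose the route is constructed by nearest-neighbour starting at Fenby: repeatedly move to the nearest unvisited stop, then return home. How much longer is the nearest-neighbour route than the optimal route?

Excess over optimum: 14 blocks.

From Fenby: Ridge=7, Hollow=9, Maris=19, Orwell=24, Ash=26 → choose Ridge (7).
From Ridge: Hollow=16, Ash=19, Maris=23, Orwell=28 → choose Hollow (16).
From Hollow: Maris=10, Orwell=15, Ash=23 → choose Maris (10).
From Maris: Orwell=12, Ash=13 → choose Orwell (12).
From Orwell: Ash=17 → choose Ash (17).
NN route Fenby → Ridge → Hollow → Maris → Orwell → Ash → Fenby costs 88.
Optimal: Fenby → Hollow → Maris → Orwell → Ash → Ridge → Fenby costs 74 (by enumerating all 60 distinct tours).
Excess = 88 − 74 = 14.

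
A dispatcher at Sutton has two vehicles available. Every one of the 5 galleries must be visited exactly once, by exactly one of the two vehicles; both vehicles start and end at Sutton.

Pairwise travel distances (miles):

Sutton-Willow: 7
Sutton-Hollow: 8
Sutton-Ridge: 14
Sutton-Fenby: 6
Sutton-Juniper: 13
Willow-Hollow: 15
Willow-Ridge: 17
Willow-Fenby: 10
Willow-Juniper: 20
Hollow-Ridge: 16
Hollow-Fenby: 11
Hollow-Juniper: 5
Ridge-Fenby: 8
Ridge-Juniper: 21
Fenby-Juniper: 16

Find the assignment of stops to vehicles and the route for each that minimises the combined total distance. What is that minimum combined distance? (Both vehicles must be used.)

62 miles — the smallest possible combined total.

Check every non-empty split of the stops between the two vehicles; for each half take its own optimal tour:
  {Willow} + {Hollow, Ridge, Fenby, Juniper}: 14 + 48 = 62
  {Hollow} + {Willow, Ridge, Fenby, Juniper}: 16 + 59 = 75
  {Willow, Hollow} + {Ridge, Fenby, Juniper}: 30 + 48 = 78
  {Ridge} + {Willow, Hollow, Fenby, Juniper}: 28 + 46 = 74
  {Willow, Ridge} + {Hollow, Fenby, Juniper}: 38 + 35 = 73
  {Hollow, Ridge} + {Willow, Fenby, Juniper}: 38 + 46 = 84
  … (15 splits in total)
Best: vehicle 1 Sutton → Willow → Sutton = 14; vehicle 2 Sutton → Hollow → Juniper → Ridge → Fenby → Sutton = 48; combined 62.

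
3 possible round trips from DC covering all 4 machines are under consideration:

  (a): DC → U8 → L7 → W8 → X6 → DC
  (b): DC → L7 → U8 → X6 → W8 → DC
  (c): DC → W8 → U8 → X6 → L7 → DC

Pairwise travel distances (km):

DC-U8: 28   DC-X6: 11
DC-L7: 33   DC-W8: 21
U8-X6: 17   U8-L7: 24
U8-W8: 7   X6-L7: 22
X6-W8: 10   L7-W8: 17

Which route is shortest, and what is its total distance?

90 km — (a) is the shortest.

(a): 28 + 24 + 17 + 10 + 11 = 90
(b): 33 + 24 + 17 + 10 + 21 = 105
(c): 21 + 7 + 17 + 22 + 33 = 100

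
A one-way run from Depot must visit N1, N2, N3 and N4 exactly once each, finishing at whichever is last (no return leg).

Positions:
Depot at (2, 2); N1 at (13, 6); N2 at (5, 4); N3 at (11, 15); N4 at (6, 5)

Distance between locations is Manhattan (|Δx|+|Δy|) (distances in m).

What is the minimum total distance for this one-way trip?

There are 4! = 24 possible orderings.
Depot → N1 → N2 → N3 → N4: 15+10+17+15 = 57
Depot → N1 → N2 → N4 → N3: 15+10+2+15 = 42
Depot → N1 → N3 → N2 → N4: 15+11+17+2 = 45
Depot → N1 → N3 → N4 → N2: 15+11+15+2 = 43
Depot → N1 → N4 → N2 → N3: 15+8+2+17 = 42
Depot → N1 → N4 → N3 → N2: 15+8+15+17 = 55
Depot → N2 → N1 → N3 → N4: 5+10+11+15 = 41
Depot → N2 → N1 → N4 → N3: 5+10+8+15 = 38
Depot → N2 → N3 → N1 → N4: 5+17+11+8 = 41
Depot → N2 → N3 → N4 → N1: 5+17+15+8 = 45
Depot → N2 → N4 → N1 → N3: 5+2+8+11 = 26
Depot → N2 → N4 → N3 → N1: 5+2+15+11 = 33
Depot → N3 → N1 → N2 → N4: 22+11+10+2 = 45
Depot → N3 → N1 → N4 → N2: 22+11+8+2 = 43
… (10 more)
The minimum is 26.
One shortest path: Depot → N2 → N4 → N1 → N3.

Minimum one-way distance = 26 m.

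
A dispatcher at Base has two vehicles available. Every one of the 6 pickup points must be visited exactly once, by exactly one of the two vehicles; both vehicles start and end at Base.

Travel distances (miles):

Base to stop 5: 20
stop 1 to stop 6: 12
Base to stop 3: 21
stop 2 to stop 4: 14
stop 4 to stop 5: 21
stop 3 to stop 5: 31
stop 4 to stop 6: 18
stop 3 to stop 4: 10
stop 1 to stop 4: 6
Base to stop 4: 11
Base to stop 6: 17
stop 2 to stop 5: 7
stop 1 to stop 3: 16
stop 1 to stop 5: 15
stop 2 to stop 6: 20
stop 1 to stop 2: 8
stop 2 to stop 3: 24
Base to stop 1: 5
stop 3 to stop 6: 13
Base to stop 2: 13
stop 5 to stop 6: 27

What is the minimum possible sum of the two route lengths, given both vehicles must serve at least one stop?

91 miles — the smallest possible combined total.

Try each way of splitting the stops between the two vehicles (each non-empty) and, for each split, find the best tour for each vehicle:
  {stop 1} + {stop 2, stop 3, stop 4, stop 5, stop 6}: 10 + 81 = 91
  {stop 2} + {stop 1, stop 3, stop 4, stop 5, stop 6}: 26 + 81 = 107
  {stop 1, stop 2} + {stop 3, stop 4, stop 5, stop 6}: 26 + 81 = 107
  {stop 3} + {stop 1, stop 2, stop 4, stop 5, stop 6}: 42 + 76 = 118
  {stop 1, stop 3} + {stop 2, stop 4, stop 5, stop 6}: 42 + 76 = 118
  {stop 2, stop 3} + {stop 1, stop 4, stop 5, stop 6}: 58 + 76 = 134
  … (31 splits in total)
Best: vehicle 1 Base → stop 1 → Base = 10; vehicle 2 Base → stop 2 → stop 5 → stop 4 → stop 3 → stop 6 → Base = 81; combined 91.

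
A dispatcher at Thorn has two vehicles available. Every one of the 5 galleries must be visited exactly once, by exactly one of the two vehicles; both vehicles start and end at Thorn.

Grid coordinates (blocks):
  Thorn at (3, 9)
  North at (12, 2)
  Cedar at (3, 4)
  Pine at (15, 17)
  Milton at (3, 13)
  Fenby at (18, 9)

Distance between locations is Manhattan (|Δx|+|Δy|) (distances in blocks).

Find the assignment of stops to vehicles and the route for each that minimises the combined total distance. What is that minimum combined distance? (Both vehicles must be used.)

Minimum combined distance: 68 blocks.

Try each way of splitting the stops between the two vehicles (each non-empty) and, for each split, find the best tour for each vehicle:
  {North} + {Cedar, Pine, Milton, Fenby}: 32 + 56 = 88
  {Cedar} + {North, Pine, Milton, Fenby}: 10 + 60 = 70
  {North, Cedar} + {Pine, Milton, Fenby}: 32 + 46 = 78
  {Pine} + {North, Cedar, Milton, Fenby}: 40 + 52 = 92
  {North, Pine} + {Cedar, Milton, Fenby}: 54 + 48 = 102
  {Cedar, Pine} + {North, Milton, Fenby}: 50 + 52 = 102
  … (15 splits in total)
  {Milton} + {North, Cedar, Pine, Fenby}: 8 + 60 = 68  ← best
Best: vehicle 1 Thorn → Milton → Thorn = 8; vehicle 2 Thorn → Cedar → North → Pine → Fenby → Thorn = 60; combined 68.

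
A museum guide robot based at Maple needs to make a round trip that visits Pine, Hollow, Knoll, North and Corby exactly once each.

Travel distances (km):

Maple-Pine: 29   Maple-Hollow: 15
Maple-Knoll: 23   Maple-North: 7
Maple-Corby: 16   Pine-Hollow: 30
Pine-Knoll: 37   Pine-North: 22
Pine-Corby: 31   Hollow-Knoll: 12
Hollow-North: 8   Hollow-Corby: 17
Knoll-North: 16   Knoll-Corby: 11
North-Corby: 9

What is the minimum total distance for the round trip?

With 5 stops there are 5!/2 = 60 distinct round trips (a route and its reverse cost the same).
Maple-Pine-Hollow-Knoll-North-Corby-Maple: 29+30+12+16+9+16 = 112
Maple-Pine-Hollow-Knoll-Corby-North-Maple: 29+30+12+11+9+7 = 98
Maple-Pine-Hollow-North-Knoll-Corby-Maple: 29+30+8+16+11+16 = 110
Maple-Pine-Hollow-North-Corby-Knoll-Maple: 29+30+8+9+11+23 = 110
Maple-Pine-Hollow-Corby-Knoll-North-Maple: 29+30+17+11+16+7 = 110
Maple-Pine-Hollow-Corby-North-Knoll-Maple: 29+30+17+9+16+23 = 124
Maple-Pine-Knoll-Hollow-North-Corby-Maple: 29+37+12+8+9+16 = 111
Maple-Pine-Knoll-Hollow-Corby-North-Maple: 29+37+12+17+9+7 = 111
Maple-Pine-Knoll-North-Hollow-Corby-Maple: 29+37+16+8+17+16 = 123
Maple-Pine-Knoll-North-Corby-Hollow-Maple: 29+37+16+9+17+15 = 123
Maple-Pine-Knoll-Corby-Hollow-North-Maple: 29+37+11+17+8+7 = 109
Maple-Pine-Knoll-Corby-North-Hollow-Maple: 29+37+11+9+8+15 = 109
Maple-Pine-North-Hollow-Knoll-Corby-Maple: 29+22+8+12+11+16 = 98
Maple-Pine-North-Hollow-Corby-Knoll-Maple: 29+22+8+17+11+23 = 110
… (46 more)
The minimum is 98.
One optimal route: Maple → Pine → Hollow → Knoll → Corby → North → Maple (or its reverse).

98 km — the shortest possible round trip.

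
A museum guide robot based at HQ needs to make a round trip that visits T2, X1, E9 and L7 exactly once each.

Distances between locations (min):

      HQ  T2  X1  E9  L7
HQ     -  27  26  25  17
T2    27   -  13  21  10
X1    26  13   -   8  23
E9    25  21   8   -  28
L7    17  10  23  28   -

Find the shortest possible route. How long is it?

HQ-T2-X1-E9-L7-HQ: 27+13+8+28+17 = 93
HQ-T2-X1-L7-E9-HQ: 27+13+23+28+25 = 116
HQ-T2-E9-X1-L7-HQ: 27+21+8+23+17 = 96
HQ-T2-E9-L7-X1-HQ: 27+21+28+23+26 = 125
HQ-T2-L7-X1-E9-HQ: 27+10+23+8+25 = 93
HQ-T2-L7-E9-X1-HQ: 27+10+28+8+26 = 99
HQ-X1-T2-E9-L7-HQ: 26+13+21+28+17 = 105
HQ-X1-T2-L7-E9-HQ: 26+13+10+28+25 = 102
HQ-X1-E9-T2-L7-HQ: 26+8+21+10+17 = 82
HQ-X1-L7-T2-E9-HQ: 26+23+10+21+25 = 105
HQ-E9-T2-X1-L7-HQ: 25+21+13+23+17 = 99
HQ-E9-X1-T2-L7-HQ: 25+8+13+10+17 = 73
The minimum is 73.
One optimal route: HQ → E9 → X1 → T2 → L7 → HQ (or its reverse).

Shortest round trip = 73 min.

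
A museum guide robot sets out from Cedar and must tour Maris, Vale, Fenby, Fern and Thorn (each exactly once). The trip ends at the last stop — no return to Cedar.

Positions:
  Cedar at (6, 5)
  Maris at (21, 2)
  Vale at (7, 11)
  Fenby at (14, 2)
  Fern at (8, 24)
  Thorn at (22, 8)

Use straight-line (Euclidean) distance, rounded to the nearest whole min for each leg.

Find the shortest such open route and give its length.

There are 5! = 120 possible orderings.
Cedar→Maris→Vale→Fenby→Fern→Thorn: 15+17+11+23+21 = 87
Cedar→Maris→Vale→Fenby→Thorn→Fern: 15+17+11+10+21 = 74
Cedar→Maris→Vale→Fern→Fenby→Thorn: 15+17+13+23+10 = 78
Cedar→Maris→Vale→Fern→Thorn→Fenby: 15+17+13+21+10 = 76
Cedar→Maris→Vale→Thorn→Fenby→Fern: 15+17+15+10+23 = 80
Cedar→Maris→Vale→Thorn→Fern→Fenby: 15+17+15+21+23 = 91
Cedar→Maris→Fenby→Vale→Fern→Thorn: 15+7+11+13+21 = 67
Cedar→Maris→Fenby→Vale→Thorn→Fern: 15+7+11+15+21 = 69
Cedar→Maris→Fenby→Fern→Vale→Thorn: 15+7+23+13+15 = 73
Cedar→Maris→Fenby→Fern→Thorn→Vale: 15+7+23+21+15 = 81
Cedar→Maris→Fenby→Thorn→Vale→Fern: 15+7+10+15+13 = 60
Cedar→Maris→Fenby→Thorn→Fern→Vale: 15+7+10+21+13 = 66
Cedar→Maris→Fern→Vale→Fenby→Thorn: 15+26+13+11+10 = 75
Cedar→Maris→Fern→Vale→Thorn→Fenby: 15+26+13+15+10 = 79
… (106 more)
Cedar→Fenby→Maris→Thorn→Vale→Fern: 9+7+6+15+13 = 50  ← best
The minimum is 50.
One shortest path: Cedar → Fenby → Maris → Thorn → Vale → Fern.

Shortest open route: 50 min.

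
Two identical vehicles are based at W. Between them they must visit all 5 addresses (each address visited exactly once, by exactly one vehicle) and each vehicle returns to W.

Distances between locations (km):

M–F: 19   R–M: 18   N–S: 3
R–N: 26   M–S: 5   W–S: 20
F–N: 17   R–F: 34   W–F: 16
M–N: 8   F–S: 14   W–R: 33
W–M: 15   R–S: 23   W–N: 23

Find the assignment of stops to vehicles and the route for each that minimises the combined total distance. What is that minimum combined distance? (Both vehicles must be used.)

114 km — the smallest possible combined total.

Try each way of splitting the stops between the two vehicles (each non-empty) and, for each split, find the best tour for each vehicle:
  {R} + {M, F, N, S}: 66 + 56 = 122
  {M} + {R, F, N, S}: 30 + 92 = 122
  {R, M} + {F, N, S}: 66 + 56 = 122
  {F} + {R, M, N, S}: 32 + 82 = 114
  {R, F} + {M, N, S}: 83 + 46 = 129
  {M, F} + {R, N, S}: 50 + 82 = 132
  … (15 splits in total)
Best: vehicle 1 W → F → W = 32; vehicle 2 W → R → M → N → S → W = 82; combined 114.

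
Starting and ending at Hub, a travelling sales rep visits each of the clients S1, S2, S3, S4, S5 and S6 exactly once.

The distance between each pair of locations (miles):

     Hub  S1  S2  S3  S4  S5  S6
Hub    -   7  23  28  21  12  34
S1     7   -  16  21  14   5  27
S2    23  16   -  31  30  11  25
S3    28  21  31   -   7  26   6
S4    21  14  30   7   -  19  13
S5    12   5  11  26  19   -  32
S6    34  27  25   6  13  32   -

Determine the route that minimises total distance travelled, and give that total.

Hub→S1→S2→S3→S4→S5→S6→Hub: 7+16+31+7+19+32+34 = 146
Hub→S1→S2→S3→S4→S6→S5→Hub: 7+16+31+7+13+32+12 = 118
Hub→S1→S2→S3→S5→S4→S6→Hub: 7+16+31+26+19+13+34 = 146
Hub→S1→S2→S3→S5→S6→S4→Hub: 7+16+31+26+32+13+21 = 146
Hub→S1→S2→S3→S6→S4→S5→Hub: 7+16+31+6+13+19+12 = 104
Hub→S1→S2→S3→S6→S5→S4→Hub: 7+16+31+6+32+19+21 = 132
Hub→S1→S2→S4→S3→S5→S6→Hub: 7+16+30+7+26+32+34 = 152
Hub→S1→S2→S4→S3→S6→S5→Hub: 7+16+30+7+6+32+12 = 110
… (352 more)
Hub→S1→S4→S3→S6→S2→S5→Hub: 7+14+7+6+25+11+12 = 82  ← best
The minimum is 82.
One optimal route: Hub → S1 → S4 → S3 → S6 → S2 → S5 → Hub (or its reverse).

Minimum total distance: 82 miles.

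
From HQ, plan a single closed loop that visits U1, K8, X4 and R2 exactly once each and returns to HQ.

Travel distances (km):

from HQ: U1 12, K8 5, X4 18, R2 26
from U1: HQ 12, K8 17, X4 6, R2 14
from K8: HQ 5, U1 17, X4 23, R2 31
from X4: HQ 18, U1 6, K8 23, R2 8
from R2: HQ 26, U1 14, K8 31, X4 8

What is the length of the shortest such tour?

62 km — the shortest possible round trip.

There are 12 distinct closed tours to check (reversals are equivalent).
HQ - U1 - K8 - X4 - R2 - HQ: 12+17+23+8+26 = 86
HQ - U1 - K8 - R2 - X4 - HQ: 12+17+31+8+18 = 86
HQ - U1 - X4 - K8 - R2 - HQ: 12+6+23+31+26 = 98
HQ - U1 - X4 - R2 - K8 - HQ: 12+6+8+31+5 = 62
HQ - U1 - R2 - K8 - X4 - HQ: 12+14+31+23+18 = 98
HQ - U1 - R2 - X4 - K8 - HQ: 12+14+8+23+5 = 62
HQ - K8 - U1 - X4 - R2 - HQ: 5+17+6+8+26 = 62
HQ - K8 - U1 - R2 - X4 - HQ: 5+17+14+8+18 = 62
HQ - K8 - X4 - U1 - R2 - HQ: 5+23+6+14+26 = 74
HQ - K8 - R2 - U1 - X4 - HQ: 5+31+14+6+18 = 74
HQ - X4 - U1 - K8 - R2 - HQ: 18+6+17+31+26 = 98
HQ - X4 - K8 - U1 - R2 - HQ: 18+23+17+14+26 = 98
The minimum is 62.
One optimal route: HQ → U1 → X4 → R2 → K8 → HQ (or its reverse).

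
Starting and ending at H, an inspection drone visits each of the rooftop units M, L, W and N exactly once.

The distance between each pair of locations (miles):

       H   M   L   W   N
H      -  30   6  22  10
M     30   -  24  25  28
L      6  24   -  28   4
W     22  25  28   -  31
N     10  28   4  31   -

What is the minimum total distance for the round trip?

85 miles — the shortest possible round trip.

There are 12 distinct closed tours to check (reversals are equivalent).
H → M → L → W → N → H: 30+24+28+31+10 = 123
H → M → L → N → W → H: 30+24+4+31+22 = 111
H → M → W → L → N → H: 30+25+28+4+10 = 97
H → M → W → N → L → H: 30+25+31+4+6 = 96
H → M → N → L → W → H: 30+28+4+28+22 = 112
H → M → N → W → L → H: 30+28+31+28+6 = 123
H → L → M → W → N → H: 6+24+25+31+10 = 96
H → L → M → N → W → H: 6+24+28+31+22 = 111
H → L → W → M → N → H: 6+28+25+28+10 = 97
H → L → N → M → W → H: 6+4+28+25+22 = 85
H → W → M → L → N → H: 22+25+24+4+10 = 85
H → W → L → M → N → H: 22+28+24+28+10 = 112
The minimum is 85.
One optimal route: H → L → N → M → W → H (or its reverse).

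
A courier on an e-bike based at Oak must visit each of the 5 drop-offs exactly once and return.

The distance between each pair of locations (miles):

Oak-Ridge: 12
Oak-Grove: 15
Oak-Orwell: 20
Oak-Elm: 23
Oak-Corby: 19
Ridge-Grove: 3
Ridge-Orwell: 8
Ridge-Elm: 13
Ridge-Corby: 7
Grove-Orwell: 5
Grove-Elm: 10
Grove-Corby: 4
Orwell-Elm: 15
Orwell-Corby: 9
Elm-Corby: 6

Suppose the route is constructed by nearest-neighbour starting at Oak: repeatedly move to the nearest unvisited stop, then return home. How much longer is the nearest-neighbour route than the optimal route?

The nearest-neighbour route is 2 miles longer than optimal.

From Oak: Ridge=12, Grove=15, Corby=19, Orwell=20, Elm=23 → choose Ridge (12).
From Ridge: Grove=3, Corby=7, Orwell=8, Elm=13 → choose Grove (3).
From Grove: Corby=4, Orwell=5, Elm=10 → choose Corby (4).
From Corby: Elm=6, Orwell=9 → choose Elm (6).
From Elm: Orwell=15 → choose Orwell (15).
NN route Oak → Ridge → Grove → Corby → Elm → Orwell → Oak costs 60.
Optimal: Oak → Ridge → Grove → Orwell → Corby → Elm → Oak costs 58 (by enumerating all 60 distinct tours).
Excess = 60 − 58 = 2.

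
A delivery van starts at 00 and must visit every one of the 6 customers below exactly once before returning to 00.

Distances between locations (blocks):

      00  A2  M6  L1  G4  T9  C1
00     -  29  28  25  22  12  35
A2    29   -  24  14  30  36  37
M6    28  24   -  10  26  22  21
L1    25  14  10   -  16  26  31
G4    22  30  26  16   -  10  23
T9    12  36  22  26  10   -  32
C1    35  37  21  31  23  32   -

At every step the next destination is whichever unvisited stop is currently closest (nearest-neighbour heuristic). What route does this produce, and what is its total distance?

From 00: distances to unvisited — T9=12, G4=22, L1=25, M6=28, A2=29, C1=35. Nearest is T9 (12).
From T9: distances to unvisited — G4=10, M6=22, L1=26, C1=32, A2=36. Nearest is G4 (10).
From G4: distances to unvisited — L1=16, C1=23, M6=26, A2=30. Nearest is L1 (16).
From L1: distances to unvisited — M6=10, A2=14, C1=31. Nearest is M6 (10).
From M6: distances to unvisited — C1=21, A2=24. Nearest is C1 (21).
From C1: distances to unvisited — A2=37. Nearest is A2 (37).
Return A2→00: 29.
Total = 12 + 10 + 16 + 10 + 21 + 37 + 29 = 135.

Total distance 135 blocks via the nearest-neighbour route 00 → T9 → G4 → L1 → M6 → C1 → A2 → 00.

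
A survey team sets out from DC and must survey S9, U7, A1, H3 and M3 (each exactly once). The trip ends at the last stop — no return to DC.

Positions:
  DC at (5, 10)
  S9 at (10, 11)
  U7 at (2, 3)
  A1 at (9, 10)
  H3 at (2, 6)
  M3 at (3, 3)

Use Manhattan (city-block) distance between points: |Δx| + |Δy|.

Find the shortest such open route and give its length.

Shortest open route: 23.

There are 5! = 120 possible orderings.
DC → S9 → U7 → A1 → H3 → M3: 6+16+14+11+4 = 51
DC → S9 → U7 → A1 → M3 → H3: 6+16+14+13+4 = 53
DC → S9 → U7 → H3 → A1 → M3: 6+16+3+11+13 = 49
DC → S9 → U7 → H3 → M3 → A1: 6+16+3+4+13 = 42
DC → S9 → U7 → M3 → A1 → H3: 6+16+1+13+11 = 47
DC → S9 → U7 → M3 → H3 → A1: 6+16+1+4+11 = 38
DC → S9 → A1 → U7 → H3 → M3: 6+2+14+3+4 = 29
DC → S9 → A1 → U7 → M3 → H3: 6+2+14+1+4 = 27
DC → S9 → A1 → H3 → U7 → M3: 6+2+11+3+1 = 23
DC → S9 → A1 → H3 → M3 → U7: 6+2+11+4+1 = 24
DC → S9 → A1 → M3 → U7 → H3: 6+2+13+1+3 = 25
DC → S9 → A1 → M3 → H3 → U7: 6+2+13+4+3 = 28
DC → S9 → H3 → U7 → A1 → M3: 6+13+3+14+13 = 49
DC → S9 → H3 → U7 → M3 → A1: 6+13+3+1+13 = 36
… (106 more)
The minimum is 23.
One shortest path: DC → S9 → A1 → H3 → U7 → M3.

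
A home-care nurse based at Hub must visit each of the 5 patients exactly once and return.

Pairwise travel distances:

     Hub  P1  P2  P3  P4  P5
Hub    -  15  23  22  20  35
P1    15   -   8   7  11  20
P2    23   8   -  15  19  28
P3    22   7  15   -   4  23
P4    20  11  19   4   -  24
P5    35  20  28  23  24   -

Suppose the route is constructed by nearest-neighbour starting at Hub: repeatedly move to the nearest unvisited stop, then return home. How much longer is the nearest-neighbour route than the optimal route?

10 longer than the optimal tour.

From Hub: P1=15, P4=20, P3=22, P2=23, P5=35 → choose P1 (15).
From P1: P3=7, P2=8, P4=11, P5=20 → choose P3 (7).
From P3: P4=4, P2=15, P5=23 → choose P4 (4).
From P4: P2=19, P5=24 → choose P2 (19).
From P2: P5=28 → choose P5 (28).
NN route Hub → P1 → P3 → P4 → P2 → P5 → Hub costs 108.
Optimal: Hub → P1 → P2 → P5 → P3 → P4 → Hub costs 98 (by enumerating all 60 distinct tours).
Excess = 108 − 98 = 10.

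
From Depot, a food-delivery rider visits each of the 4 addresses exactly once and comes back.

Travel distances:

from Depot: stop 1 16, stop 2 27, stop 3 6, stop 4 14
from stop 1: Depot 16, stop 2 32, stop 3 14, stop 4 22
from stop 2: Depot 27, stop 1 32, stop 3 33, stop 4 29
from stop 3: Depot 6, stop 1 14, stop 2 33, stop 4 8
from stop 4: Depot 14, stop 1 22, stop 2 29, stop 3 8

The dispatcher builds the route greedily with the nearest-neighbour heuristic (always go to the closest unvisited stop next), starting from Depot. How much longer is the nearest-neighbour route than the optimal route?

From Depot: stop 3=6, stop 4=14, stop 1=16, stop 2=27 → choose stop 3 (6).
From stop 3: stop 4=8, stop 1=14, stop 2=33 → choose stop 4 (8).
From stop 4: stop 1=22, stop 2=29 → choose stop 1 (22).
From stop 1: stop 2=32 → choose stop 2 (32).
NN route Depot → stop 3 → stop 4 → stop 1 → stop 2 → Depot costs 95.
Optimal: Depot → stop 1 → stop 2 → stop 4 → stop 3 → Depot costs 91 (by enumerating all 12 distinct tours).
Excess = 95 − 91 = 4.

Excess over optimum: 4.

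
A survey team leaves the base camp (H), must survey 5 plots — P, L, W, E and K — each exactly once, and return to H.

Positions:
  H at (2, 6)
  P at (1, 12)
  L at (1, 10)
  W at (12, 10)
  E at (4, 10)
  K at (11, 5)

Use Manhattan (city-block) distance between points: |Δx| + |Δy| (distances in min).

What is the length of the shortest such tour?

H - P - L - W - E - K - H: 7+2+11+8+12+10 = 50
H - P - L - W - K - E - H: 7+2+11+6+12+6 = 44
H - P - L - E - W - K - H: 7+2+3+8+6+10 = 36
H - P - L - E - K - W - H: 7+2+3+12+6+14 = 44
H - P - L - K - W - E - H: 7+2+15+6+8+6 = 44
H - P - L - K - E - W - H: 7+2+15+12+8+14 = 58
H - P - W - L - E - K - H: 7+13+11+3+12+10 = 56
H - P - W - L - K - E - H: 7+13+11+15+12+6 = 64
H - P - W - E - L - K - H: 7+13+8+3+15+10 = 56
H - P - W - E - K - L - H: 7+13+8+12+15+5 = 60
H - P - W - K - L - E - H: 7+13+6+15+3+6 = 50
H - P - W - K - E - L - H: 7+13+6+12+3+5 = 46
H - P - E - L - W - K - H: 7+5+3+11+6+10 = 42
H - P - E - L - K - W - H: 7+5+3+15+6+14 = 50
… (46 more)
The minimum is 36.
One optimal route: H → P → L → E → W → K → H (or its reverse).

Shortest round trip = 36 min.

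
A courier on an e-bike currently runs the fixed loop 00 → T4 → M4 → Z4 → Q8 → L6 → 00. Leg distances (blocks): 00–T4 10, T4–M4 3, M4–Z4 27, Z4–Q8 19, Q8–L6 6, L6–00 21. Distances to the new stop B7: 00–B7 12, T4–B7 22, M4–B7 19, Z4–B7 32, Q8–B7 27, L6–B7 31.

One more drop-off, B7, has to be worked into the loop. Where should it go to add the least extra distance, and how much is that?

Insertion cost between consecutive stops i–j is d(i,B7) + d(B7,j) − d(i,j):
  between 00 and T4: 12 + 22 − 10 = 24
  between T4 and M4: 22 + 19 − 3 = 38
  between M4 and Z4: 19 + 32 − 27 = 24
  between Z4 and Q8: 32 + 27 − 19 = 40
  between Q8 and L6: 27 + 31 − 6 = 52
  between L6 and 00: 31 + 12 − 21 = 22
Cheapest insertion is between L6 and 00, adding 22.
New total = 86 + 22 = 108.

Minimum extra distance: 22 blocks, inserting B7 between L6 and 00.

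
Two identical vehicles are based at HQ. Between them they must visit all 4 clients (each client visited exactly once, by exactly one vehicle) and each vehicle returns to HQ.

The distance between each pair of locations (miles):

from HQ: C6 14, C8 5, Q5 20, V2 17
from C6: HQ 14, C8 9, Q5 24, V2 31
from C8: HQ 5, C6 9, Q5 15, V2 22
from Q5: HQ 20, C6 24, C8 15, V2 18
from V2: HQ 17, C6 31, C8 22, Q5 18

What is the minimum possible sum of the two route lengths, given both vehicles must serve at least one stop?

Try each way of splitting the stops between the two vehicles (each non-empty) and, for each split, find the best tour for each vehicle:
  {C6} + {C8, Q5, V2}: 28 + 55 = 83
  {C8} + {C6, Q5, V2}: 10 + 73 = 83
  {C6, C8} + {Q5, V2}: 28 + 55 = 83
  {Q5} + {C6, C8, V2}: 40 + 62 = 102
  {C6, Q5} + {C8, V2}: 58 + 44 = 102
  {C8, Q5} + {C6, V2}: 40 + 62 = 102
  … (7 splits in total)
Best: vehicle 1 HQ → C6 → HQ = 28; vehicle 2 HQ → C8 → Q5 → V2 → HQ = 55; combined 83.

83 miles — the smallest possible combined total.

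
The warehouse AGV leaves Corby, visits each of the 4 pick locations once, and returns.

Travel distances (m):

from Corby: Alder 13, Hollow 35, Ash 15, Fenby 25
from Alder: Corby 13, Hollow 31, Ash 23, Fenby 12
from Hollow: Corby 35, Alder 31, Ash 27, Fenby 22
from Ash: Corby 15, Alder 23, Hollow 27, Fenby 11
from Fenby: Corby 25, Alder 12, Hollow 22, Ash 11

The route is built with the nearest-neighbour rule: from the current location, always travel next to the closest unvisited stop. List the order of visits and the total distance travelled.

Total distance 98 m via the nearest-neighbour route Corby → Alder → Fenby → Ash → Hollow → Corby.

Corby → [Alder:13 / Ash:15 / Fenby:25 / Hollow:35] → Alder (13)
Alder → [Fenby:12 / Ash:23 / Hollow:31] → Fenby (12)
Fenby → [Ash:11 / Hollow:22] → Ash (11)
Ash → [Hollow:27] → Hollow (27)
Return Hollow→Corby: 35.
Total = 13 + 12 + 11 + 27 + 35 = 98.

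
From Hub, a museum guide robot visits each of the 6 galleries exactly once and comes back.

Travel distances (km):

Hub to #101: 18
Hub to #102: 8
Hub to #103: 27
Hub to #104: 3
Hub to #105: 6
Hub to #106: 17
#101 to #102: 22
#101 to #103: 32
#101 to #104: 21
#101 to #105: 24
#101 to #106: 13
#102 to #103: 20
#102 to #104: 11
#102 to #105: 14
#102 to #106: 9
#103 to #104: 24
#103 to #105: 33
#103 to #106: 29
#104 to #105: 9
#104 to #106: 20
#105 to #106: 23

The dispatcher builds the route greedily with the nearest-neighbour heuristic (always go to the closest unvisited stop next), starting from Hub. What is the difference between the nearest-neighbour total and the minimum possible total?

The nearest-neighbour route is 8 km longer than optimal.

From Hub: #104=3, #105=6, #102=8, #106=17, #101=18, #103=27 → choose #104 (3).
From #104: #105=9, #102=11, #106=20, #101=21, #103=24 → choose #105 (9).
From #105: #102=14, #106=23, #101=24, #103=33 → choose #102 (14).
From #102: #106=9, #103=20, #101=22 → choose #106 (9).
From #106: #101=13, #103=29 → choose #101 (13).
From #101: #103=32 → choose #103 (32).
NN route Hub → #104 → #105 → #102 → #106 → #101 → #103 → Hub costs 107.
Optimal: Hub → #101 → #106 → #102 → #103 → #104 → #105 → Hub costs 99 (by enumerating all 360 distinct tours).
Excess = 107 − 99 = 8.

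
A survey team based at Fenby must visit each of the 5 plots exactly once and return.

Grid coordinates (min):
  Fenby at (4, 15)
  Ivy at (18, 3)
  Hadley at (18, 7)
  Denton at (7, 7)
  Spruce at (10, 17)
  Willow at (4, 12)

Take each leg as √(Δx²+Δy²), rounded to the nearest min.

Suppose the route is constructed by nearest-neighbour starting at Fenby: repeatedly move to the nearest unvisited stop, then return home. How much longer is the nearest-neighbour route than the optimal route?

Fenby: Willow=3, Spruce=6, Denton=9, Hadley=16, Ivy=18 ⇒ Willow
Willow: Denton=6, Spruce=8, Hadley=15, Ivy=17 ⇒ Denton
Denton: Spruce=10, Hadley=11, Ivy=12 ⇒ Spruce
Spruce: Hadley=13, Ivy=16 ⇒ Hadley
Hadley: Ivy=4 ⇒ Ivy
NN route Fenby → Willow → Denton → Spruce → Hadley → Ivy → Fenby costs 54.
Optimal: Fenby → Spruce → Hadley → Ivy → Denton → Willow → Fenby costs 44 (by enumerating all 60 distinct tours).
Excess = 54 − 44 = 10.

The nearest-neighbour route is 10 min longer than optimal.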